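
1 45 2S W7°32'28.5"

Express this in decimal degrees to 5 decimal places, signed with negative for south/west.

Lat: 45′ + 2″ = 45.03333′; 1 + 45.03333/60 = 1.750556
S → negative
λ: 7° + 32/60 + 28.5/3600 = 7 + 0.533333 + 0.007917 = 7.541250
hemisphere W, so the sign is −

-1.75056, -7.54125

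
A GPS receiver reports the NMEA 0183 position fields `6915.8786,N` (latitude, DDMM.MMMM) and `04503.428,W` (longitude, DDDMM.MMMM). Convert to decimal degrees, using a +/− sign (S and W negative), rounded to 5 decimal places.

Lat: degrees = first 2 digits = 69, minutes = 15.8786; 69 + 15.8786/60 = 69.264643
N ⇒ keep positive
Longitude: split at 3 digits → 045° and 3.428′; 45 + 3.428/60 = 45.057133
W → negative

69.26464, -45.05713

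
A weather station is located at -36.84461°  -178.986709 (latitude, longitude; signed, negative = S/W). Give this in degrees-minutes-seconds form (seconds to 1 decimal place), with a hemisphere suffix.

Latitude is negative → S; |value| = 36.844610
Latitude: whole degrees 36; 50.67660′ → 50′ and 40.596″
Longitude is negative → W; |value| = 178.986709
Lon: whole degrees 178; 59.20254′ → 59′ and 12.152″

36°50′40.6″ S, 178°59′12.2″ W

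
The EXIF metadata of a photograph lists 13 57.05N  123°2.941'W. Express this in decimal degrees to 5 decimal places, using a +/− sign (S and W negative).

Lat: 57.05′ = 0.950833°; total 13.950833
N → positive
Lon: 123 + 2.941/60 = 123.049017
hemisphere W, so the sign is −

13.95083, -123.04902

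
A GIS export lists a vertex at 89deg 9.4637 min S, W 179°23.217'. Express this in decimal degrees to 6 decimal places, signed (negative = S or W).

-89.157728, -179.386950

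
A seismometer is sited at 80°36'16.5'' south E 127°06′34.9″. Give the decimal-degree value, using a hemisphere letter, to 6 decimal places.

Lat: 80 + 36/60 + 16.5/3600 = 80.6045833
Lon: 127 + 6/60 + 34.9/3600 = 127.1096944

80.604583° S, 127.109694° E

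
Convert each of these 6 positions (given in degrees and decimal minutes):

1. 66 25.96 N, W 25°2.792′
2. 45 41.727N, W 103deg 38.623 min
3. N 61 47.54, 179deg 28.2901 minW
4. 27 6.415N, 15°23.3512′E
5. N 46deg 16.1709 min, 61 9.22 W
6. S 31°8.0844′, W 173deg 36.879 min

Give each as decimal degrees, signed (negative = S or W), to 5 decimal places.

1. 66.43267, -25.04653
2. 45.69545, -103.64372
3. 61.79233, -179.47150
4. 27.10692, 15.38919
5. 46.26952, -61.15367
6. -31.13474, -173.61465

Point 1:
  Latitude: 25.96′ = 0.432667°; total 66.432667
  N → positive
  λ: 2.792′ = 0.046533°; total 25.046533
  hemisphere W, so the sign is −
Point 2:
  Lat: 41.727′ = 0.695450°; total 45.695450
  N → positive
  λ: 38.623′ = 0.643717°; total 103.643717
  W ⇒ negate
Point 3:
  Latitude: 61 + 47.54/60 = 61.792333
  N ⇒ keep positive
  λ: 179 + 28.2901/60 = 179.471502
  hemisphere W, so the sign is −
Point 4:
  Lat: 27 + 6.415/60 = 27.106917
  N → positive
  Longitude: 15 + 23.3512/60 = 15.389187
  E ⇒ keep positive
Point 5:
  Latitude: 46 + 16.1709/60 = 46.269515
  N ⇒ keep positive
  λ: 61 + 9.22/60 = 61.153667
  W → negative
Point 6:
  Latitude: 8.0844′ = 0.134740°; total 31.134740
  hemisphere S, so the sign is −
  Longitude: 36.879′ = 0.614650°; total 173.614650
  hemisphere W, so the sign is −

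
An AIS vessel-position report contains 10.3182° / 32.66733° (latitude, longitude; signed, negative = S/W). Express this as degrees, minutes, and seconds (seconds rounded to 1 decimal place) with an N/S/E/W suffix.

10°19′5.5″ N, 32°40′2.4″ E

φ: 0.318200° → 19.09200′; 0.09200 × 60 = 5.520″
Longitude: 0.667330 × 60 = 40.03980′ → 40′, remainder × 60 = 2.388″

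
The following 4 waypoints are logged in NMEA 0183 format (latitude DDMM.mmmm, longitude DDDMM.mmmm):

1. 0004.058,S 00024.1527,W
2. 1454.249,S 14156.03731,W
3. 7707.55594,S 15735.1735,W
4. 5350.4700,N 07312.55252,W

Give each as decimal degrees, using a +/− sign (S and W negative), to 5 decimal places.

Point 1:
  Latitude: degrees = first 2 digits = 0, minutes = 4.058; 0 + 4.058/60 = 0.067633
  hemisphere S, so the sign is −
  Lon: degrees = first 3 digits = 0, minutes = 24.1527; 0 + 24.1527/60 = 0.402545
  hemisphere W, so the sign is −
Point 2:
  φ: split at 2 digits → 14° and 54.249′; 14 + 54.249/60 = 14.904150
  hemisphere S, so the sign is −
  λ: split at 3 digits → 141° and 56.03731′; 141 + 56.03731/60 = 141.933955
  hemisphere W, so the sign is −
Point 3:
  φ: degrees = first 2 digits = 77, minutes = 7.55594; 77 + 7.55594/60 = 77.125932
  S → negative
  Longitude: split at 3 digits → 157° and 35.1735′; 157 + 35.1735/60 = 157.586225
  W ⇒ negate
Point 4:
  φ: degrees = first 2 digits = 53, minutes = 50.47; 53 + 50.47/60 = 53.841167
  N → positive
  Lon: split at 3 digits → 073° and 12.55252′; 73 + 12.55252/60 = 73.209209
  W → negative

1. -0.06763, -0.40255
2. -14.90415, -141.93396
3. -77.12593, -157.58623
4. 53.84117, -73.20921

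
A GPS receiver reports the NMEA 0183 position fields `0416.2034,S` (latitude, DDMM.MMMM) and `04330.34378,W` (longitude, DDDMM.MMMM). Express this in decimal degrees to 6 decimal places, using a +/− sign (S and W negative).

-4.270057, -43.505730

Lat: split at 2 digits → 04° and 16.2034′; 4 + 16.2034/60 = 4.2700567
S ⇒ negate
Lon: split at 3 digits → 043° and 30.34378′; 43 + 30.34378/60 = 43.5057297
hemisphere W, so the sign is −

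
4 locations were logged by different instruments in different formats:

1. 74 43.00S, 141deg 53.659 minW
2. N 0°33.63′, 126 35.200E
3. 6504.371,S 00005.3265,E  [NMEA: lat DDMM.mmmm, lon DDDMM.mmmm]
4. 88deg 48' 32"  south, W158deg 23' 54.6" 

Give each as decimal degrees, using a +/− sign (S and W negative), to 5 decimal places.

Point 1:
  Lat: 43′ = 0.716667°; total 74.716667
  S ⇒ negate
  Longitude: 141 + 53.659/60 = 141.894317
  W ⇒ negate
Point 2:
  Latitude: 0 + 33.63/60 = 0.560500
  N ⇒ keep positive
  Lon: 35.2′ = 0.586667°; total 126.586667
  E ⇒ keep positive
Point 3:
  φ: degrees = first 2 digits = 65, minutes = 4.371; 65 + 4.371/60 = 65.072850
  hemisphere S, so the sign is −
  λ: degrees = first 3 digits = 0, minutes = 5.3265; 0 + 5.3265/60 = 0.088775
  E ⇒ keep positive
Point 4:
  Latitude: 48′ + 32″ = 48.53333′; 88 + 48.53333/60 = 88.808889
  hemisphere S, so the sign is −
  Lon: 158 + 23/60 + 54.6/3600 = 158.398500
  W → negative

1. -74.71667, -141.89432
2. 0.56050, 126.58667
3. -65.07285, 0.08878
4. -88.80889, -158.39850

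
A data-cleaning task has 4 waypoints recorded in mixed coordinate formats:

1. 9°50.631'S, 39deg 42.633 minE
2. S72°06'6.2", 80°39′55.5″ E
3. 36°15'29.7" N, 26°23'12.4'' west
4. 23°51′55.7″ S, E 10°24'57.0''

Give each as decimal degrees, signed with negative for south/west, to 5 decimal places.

Point 1:
  Lat: 9 + 50.631/60 = 9.843850
  S → negative
  Longitude: 42.633′ = 0.710550°; total 39.710550
  E → positive
Point 2:
  Latitude: 6′ + 6.2″ = 6.10333′; 72 + 6.10333/60 = 72.101722
  hemisphere S, so the sign is −
  λ: 80 + 39/60 + 55.5/3600 = 80.665417
  E → positive
Point 3:
  Lat: 36° + 15/60 + 29.7/3600 = 36 + 0.250000 + 0.008250 = 36.258250
  N → positive
  Lon: 23′ + 12.4″ = 23.20667′; 26 + 23.20667/60 = 26.386778
  hemisphere W, so the sign is −
Point 4:
  Latitude: 23° + 51/60 + 55.7/3600 = 23 + 0.850000 + 0.015472 = 23.865472
  hemisphere S, so the sign is −
  Lon: 10° + 24/60 + 57/3600 = 10 + 0.400000 + 0.015833 = 10.415833
  E ⇒ keep positive

1. -9.84385, 39.71055
2. -72.10172, 80.66542
3. 36.25825, -26.38678
4. -23.86547, 10.41583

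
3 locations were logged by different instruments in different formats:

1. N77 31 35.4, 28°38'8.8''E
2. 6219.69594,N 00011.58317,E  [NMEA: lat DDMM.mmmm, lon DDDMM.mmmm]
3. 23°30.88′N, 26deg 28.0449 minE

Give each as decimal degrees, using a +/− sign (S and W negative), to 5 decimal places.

1. 77.52650, 28.63578
2. 62.32827, 0.19305
3. 23.51467, 26.46742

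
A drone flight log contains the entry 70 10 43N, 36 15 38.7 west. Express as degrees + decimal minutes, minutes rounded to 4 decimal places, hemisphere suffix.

70° 10.7167′ N, 36° 15.6450′ W

Latitude: 10 + 43/60 = 10.716667′
λ: seconds/60 = 0.64500; minutes = 15 + 0.64500 = 15.645000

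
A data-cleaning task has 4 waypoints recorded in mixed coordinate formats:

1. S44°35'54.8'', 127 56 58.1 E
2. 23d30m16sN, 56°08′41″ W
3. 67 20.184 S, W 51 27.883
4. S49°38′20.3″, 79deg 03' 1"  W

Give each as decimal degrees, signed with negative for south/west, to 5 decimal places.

1. -44.59856, 127.94947
2. 23.50444, -56.14472
3. -67.33640, -51.46472
4. -49.63897, -79.05028

Point 1:
  Lat: 35′ + 54.8″ = 35.91333′; 44 + 35.91333/60 = 44.598556
  S → negative
  λ: 127° + 56/60 + 58.1/3600 = 127 + 0.933333 + 0.016139 = 127.949472
  E → positive
Point 2:
  φ: 23 + 30/60 + 16/3600 = 23.504444
  N → positive
  Longitude: 8′ + 41″ = 8.68333′; 56 + 8.68333/60 = 56.144722
  W → negative
Point 3:
  φ: 20.184′ = 0.336400°; total 67.336400
  S → negative
  Lon: 51 + 27.883/60 = 51.464717
  hemisphere W, so the sign is −
Point 4:
  Lat: 38′ + 20.3″ = 38.33833′; 49 + 38.33833/60 = 49.638972
  hemisphere S, so the sign is −
  λ: 79° + 3/60 + 1/3600 = 79 + 0.050000 + 0.000278 = 79.050278
  W → negative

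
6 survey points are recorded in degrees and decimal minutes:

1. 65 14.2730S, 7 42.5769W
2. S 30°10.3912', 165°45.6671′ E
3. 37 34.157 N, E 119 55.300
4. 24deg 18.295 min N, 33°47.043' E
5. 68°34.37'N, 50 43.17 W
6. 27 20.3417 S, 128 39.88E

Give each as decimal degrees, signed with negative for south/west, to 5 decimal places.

1. -65.23788, -7.70962
2. -30.17319, 165.76112
3. 37.56928, 119.92167
4. 24.30492, 33.78405
5. 68.57283, -50.71950
6. -27.33903, 128.66467

Point 1:
  Lat: 65 + 14.273/60 = 65.237883
  hemisphere S, so the sign is −
  Lon: 42.5769′ = 0.709615°; total 7.709615
  W → negative
Point 2:
  φ: 30 + 10.3912/60 = 30.173187
  S → negative
  Longitude: 45.6671′ = 0.761118°; total 165.761118
  E → positive
Point 3:
  φ: 37 + 34.157/60 = 37.569283
  N → positive
  λ: 119 + 55.3/60 = 119.921667
  E → positive
Point 4:
  φ: 18.295′ = 0.304917°; total 24.304917
  N → positive
  Lon: 47.043′ = 0.784050°; total 33.784050
  E → positive
Point 5:
  φ: 34.37′ = 0.572833°; total 68.572833
  N ⇒ keep positive
  Lon: 43.17′ = 0.719500°; total 50.719500
  hemisphere W, so the sign is −
Point 6:
  Latitude: 20.3417′ = 0.339028°; total 27.339028
  S → negative
  Longitude: 128 + 39.88/60 = 128.664667
  E → positive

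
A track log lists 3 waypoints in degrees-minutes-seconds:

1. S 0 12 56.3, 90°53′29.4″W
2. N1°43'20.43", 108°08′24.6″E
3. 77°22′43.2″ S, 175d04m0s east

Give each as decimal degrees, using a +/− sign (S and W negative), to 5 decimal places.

Point 1:
  φ: 0° + 12/60 + 56.3/3600 = 0 + 0.200000 + 0.015639 = 0.215639
  hemisphere S, so the sign is −
  λ: 90° + 53/60 + 29.4/3600 = 90 + 0.883333 + 0.008167 = 90.891500
  W → negative
Point 2:
  φ: 1° + 43/60 + 20.43/3600 = 1 + 0.716667 + 0.005675 = 1.722342
  N → positive
  Longitude: 8′ + 24.6″ = 8.41000′; 108 + 8.41000/60 = 108.140167
  E → positive
Point 3:
  Lat: 77° + 22/60 + 43.2/3600 = 77 + 0.366667 + 0.012000 = 77.378667
  S ⇒ negate
  Lon: 175° + 4/60 + 0/3600 = 175 + 0.066667 + 0.000000 = 175.066667
  E ⇒ keep positive

1. -0.21564, -90.89150
2. 1.72234, 108.14017
3. -77.37867, 175.06667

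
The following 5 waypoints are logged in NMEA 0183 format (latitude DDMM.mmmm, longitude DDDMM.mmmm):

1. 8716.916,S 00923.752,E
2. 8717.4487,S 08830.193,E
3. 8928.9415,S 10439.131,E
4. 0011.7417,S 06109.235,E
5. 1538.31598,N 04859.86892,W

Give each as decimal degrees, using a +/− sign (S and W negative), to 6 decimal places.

Point 1:
  Lat: degrees = first 2 digits = 87, minutes = 16.916; 87 + 16.916/60 = 87.2819333
  S → negative
  Lon: degrees = first 3 digits = 9, minutes = 23.752; 9 + 23.752/60 = 9.3958667
  E ⇒ keep positive
Point 2:
  Lat: degrees = first 2 digits = 87, minutes = 17.4487; 87 + 17.4487/60 = 87.2908117
  S ⇒ negate
  λ: degrees = first 3 digits = 88, minutes = 30.193; 88 + 30.193/60 = 88.5032167
  E → positive
Point 3:
  Lat: degrees = first 2 digits = 89, minutes = 28.9415; 89 + 28.9415/60 = 89.4823583
  S ⇒ negate
  Longitude: degrees = first 3 digits = 104, minutes = 39.131; 104 + 39.131/60 = 104.6521833
  E → positive
Point 4:
  Latitude: split at 2 digits → 00° and 11.7417′; 0 + 11.7417/60 = 0.1956950
  S → negative
  λ: split at 3 digits → 061° and 9.235′; 61 + 9.235/60 = 61.1539167
  E ⇒ keep positive
Point 5:
  φ: degrees = first 2 digits = 15, minutes = 38.31598; 15 + 38.31598/60 = 15.6385997
  N → positive
  Longitude: degrees = first 3 digits = 48, minutes = 59.86892; 48 + 59.86892/60 = 48.9978153
  W ⇒ negate

1. -87.281933, 9.395867
2. -87.290812, 88.503217
3. -89.482358, 104.652183
4. -0.195695, 61.153917
5. 15.638600, -48.997815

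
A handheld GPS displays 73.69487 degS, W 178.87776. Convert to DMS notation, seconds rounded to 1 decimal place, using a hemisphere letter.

Latitude: whole degrees 73; 41.69220′ → 41′ and 41.532″
Longitude: 0.877760° → 52.66560′; 0.66560 × 60 = 39.936″

73°41′41.5″ S, 178°52′39.9″ W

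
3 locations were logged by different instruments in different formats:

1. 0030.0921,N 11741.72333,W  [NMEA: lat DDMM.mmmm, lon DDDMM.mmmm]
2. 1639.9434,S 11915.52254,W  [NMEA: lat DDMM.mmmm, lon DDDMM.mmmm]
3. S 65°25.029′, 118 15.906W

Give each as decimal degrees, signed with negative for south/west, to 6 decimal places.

Point 1:
  Lat: degrees = first 2 digits = 0, minutes = 30.0921; 0 + 30.0921/60 = 0.5015350
  N ⇒ keep positive
  Longitude: degrees = first 3 digits = 117, minutes = 41.72333; 117 + 41.72333/60 = 117.6953888
  W → negative
Point 2:
  φ: degrees = first 2 digits = 16, minutes = 39.9434; 16 + 39.9434/60 = 16.6657233
  hemisphere S, so the sign is −
  Lon: degrees = first 3 digits = 119, minutes = 15.52254; 119 + 15.52254/60 = 119.2587090
  W ⇒ negate
Point 3:
  φ: 65 + 25.029/60 = 65.4171500
  hemisphere S, so the sign is −
  Longitude: 118 + 15.906/60 = 118.2651000
  W → negative

1. 0.501535, -117.695389
2. -16.665723, -119.258709
3. -65.417150, -118.265100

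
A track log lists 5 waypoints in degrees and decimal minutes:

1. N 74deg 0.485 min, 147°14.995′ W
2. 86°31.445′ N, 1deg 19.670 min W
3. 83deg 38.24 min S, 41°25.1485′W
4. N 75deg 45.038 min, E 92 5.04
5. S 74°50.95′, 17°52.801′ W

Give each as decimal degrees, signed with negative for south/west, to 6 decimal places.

Point 1:
  Lat: 74 + 0.485/60 = 74.0080833
  N → positive
  λ: 147 + 14.995/60 = 147.2499167
  hemisphere W, so the sign is −
Point 2:
  Latitude: 31.445′ = 0.524083°; total 86.5240833
  N → positive
  Longitude: 19.67′ = 0.327833°; total 1.3278333
  W ⇒ negate
Point 3:
  Lat: 38.24′ = 0.637333°; total 83.6373333
  S → negative
  Longitude: 25.1485′ = 0.419142°; total 41.4191417
  W ⇒ negate
Point 4:
  Lat: 45.038′ = 0.750633°; total 75.7506333
  N ⇒ keep positive
  λ: 5.04′ = 0.084000°; total 92.0840000
  E ⇒ keep positive
Point 5:
  φ: 74 + 50.95/60 = 74.8491667
  hemisphere S, so the sign is −
  λ: 17 + 52.801/60 = 17.8800167
  W → negative

1. 74.008083, -147.249917
2. 86.524083, -1.327833
3. -83.637333, -41.419142
4. 75.750633, 92.084000
5. -74.849167, -17.880017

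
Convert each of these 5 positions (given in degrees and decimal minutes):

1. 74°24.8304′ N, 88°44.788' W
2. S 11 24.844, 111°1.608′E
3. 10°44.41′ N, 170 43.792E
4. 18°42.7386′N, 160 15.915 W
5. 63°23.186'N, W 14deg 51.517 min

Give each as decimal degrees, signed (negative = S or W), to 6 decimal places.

Point 1:
  φ: 24.8304′ = 0.413840°; total 74.4138400
  N ⇒ keep positive
  Lon: 88 + 44.788/60 = 88.7464667
  W ⇒ negate
Point 2:
  φ: 11 + 24.844/60 = 11.4140667
  S ⇒ negate
  λ: 111 + 1.608/60 = 111.0268000
  E → positive
Point 3:
  Latitude: 10 + 44.41/60 = 10.7401667
  N ⇒ keep positive
  Lon: 43.792′ = 0.729867°; total 170.7298667
  E → positive
Point 4:
  φ: 42.7386′ = 0.712310°; total 18.7123100
  N → positive
  λ: 160 + 15.915/60 = 160.2652500
  W ⇒ negate
Point 5:
  Lat: 23.186′ = 0.386433°; total 63.3864333
  N → positive
  Lon: 14 + 51.517/60 = 14.8586167
  W ⇒ negate

1. 74.413840, -88.746467
2. -11.414067, 111.026800
3. 10.740167, 170.729867
4. 18.712310, -160.265250
5. 63.386433, -14.858617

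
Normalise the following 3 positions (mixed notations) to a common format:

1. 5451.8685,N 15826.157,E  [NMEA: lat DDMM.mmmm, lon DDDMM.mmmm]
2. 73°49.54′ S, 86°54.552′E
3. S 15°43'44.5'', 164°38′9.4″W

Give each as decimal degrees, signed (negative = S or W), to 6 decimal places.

1. 54.864475, 158.435950
2. -73.825667, 86.909200
3. -15.729028, -164.635944

Point 1:
  Lat: split at 2 digits → 54° and 51.8685′; 54 + 51.8685/60 = 54.8644750
  N → positive
  λ: degrees = first 3 digits = 158, minutes = 26.157; 158 + 26.157/60 = 158.4359500
  E → positive
Point 2:
  Lat: 73 + 49.54/60 = 73.8256667
  S ⇒ negate
  λ: 54.552′ = 0.909200°; total 86.9092000
  E → positive
Point 3:
  Lat: 15 + 43/60 + 44.5/3600 = 15.7290278
  S ⇒ negate
  Lon: 164 + 38/60 + 9.4/3600 = 164.6359444
  W ⇒ negate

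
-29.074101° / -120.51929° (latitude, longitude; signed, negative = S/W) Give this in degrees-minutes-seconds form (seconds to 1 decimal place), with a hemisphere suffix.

Latitude is negative → S; |value| = 29.074101
Lat: 0.074101 × 60 = 4.44606′ → 4′, remainder × 60 = 26.764″
Longitude is negative → W; |value| = 120.519290
λ: 0.519290° → 31.15740′; 0.15740 × 60 = 9.444″

29°04′26.8″ S, 120°31′9.4″ W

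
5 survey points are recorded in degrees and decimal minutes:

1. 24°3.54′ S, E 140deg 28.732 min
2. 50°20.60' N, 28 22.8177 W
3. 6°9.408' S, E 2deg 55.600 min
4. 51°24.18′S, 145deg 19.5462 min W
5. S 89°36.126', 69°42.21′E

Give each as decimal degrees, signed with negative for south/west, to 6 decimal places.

Point 1:
  Lat: 3.54′ = 0.059000°; total 24.0590000
  S → negative
  Lon: 28.732′ = 0.478867°; total 140.4788667
  E → positive
Point 2:
  Latitude: 20.6′ = 0.343333°; total 50.3433333
  N → positive
  λ: 28 + 22.8177/60 = 28.3802950
  W ⇒ negate
Point 3:
  φ: 9.408′ = 0.156800°; total 6.1568000
  hemisphere S, so the sign is −
  λ: 2 + 55.6/60 = 2.9266667
  E → positive
Point 4:
  φ: 51 + 24.18/60 = 51.4030000
  S ⇒ negate
  Longitude: 145 + 19.5462/60 = 145.3257700
  W → negative
Point 5:
  Lat: 89 + 36.126/60 = 89.6021000
  S → negative
  λ: 42.21′ = 0.703500°; total 69.7035000
  E ⇒ keep positive

1. -24.059000, 140.478867
2. 50.343333, -28.380295
3. -6.156800, 2.926667
4. -51.403000, -145.325770
5. -89.602100, 69.703500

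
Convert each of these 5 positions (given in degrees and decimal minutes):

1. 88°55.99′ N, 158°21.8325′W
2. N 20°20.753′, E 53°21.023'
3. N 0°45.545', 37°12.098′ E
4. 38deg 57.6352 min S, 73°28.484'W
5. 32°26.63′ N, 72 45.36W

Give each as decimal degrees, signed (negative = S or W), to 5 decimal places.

1. 88.93317, -158.36388
2. 20.34588, 53.35038
3. 0.75908, 37.20163
4. -38.96059, -73.47473
5. 32.44383, -72.75600

Point 1:
  Latitude: 88 + 55.99/60 = 88.933167
  N ⇒ keep positive
  Longitude: 158 + 21.8325/60 = 158.363875
  W → negative
Point 2:
  φ: 20 + 20.753/60 = 20.345883
  N ⇒ keep positive
  Longitude: 53 + 21.023/60 = 53.350383
  E ⇒ keep positive
Point 3:
  Latitude: 45.545′ = 0.759083°; total 0.759083
  N → positive
  Lon: 12.098′ = 0.201633°; total 37.201633
  E → positive
Point 4:
  Latitude: 57.6352′ = 0.960587°; total 38.960587
  S → negative
  Lon: 28.484′ = 0.474733°; total 73.474733
  hemisphere W, so the sign is −
Point 5:
  Lat: 26.63′ = 0.443833°; total 32.443833
  N ⇒ keep positive
  λ: 45.36′ = 0.756000°; total 72.756000
  hemisphere W, so the sign is −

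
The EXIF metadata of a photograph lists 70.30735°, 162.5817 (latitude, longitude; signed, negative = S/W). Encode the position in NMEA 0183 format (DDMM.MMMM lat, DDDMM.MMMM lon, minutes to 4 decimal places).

φ: fractional part 0.307350 → 18.441000 minutes
Lon: fractional part 0.581700 → 34.902000 minutes

7018.4410,N / 16234.9020,E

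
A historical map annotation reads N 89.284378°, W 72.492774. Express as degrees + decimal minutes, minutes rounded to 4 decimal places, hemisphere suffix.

Lat: fractional part 0.284378 → 17.062680 minutes
Lon: fractional part 0.492774 → 29.566440 minutes

89° 17.0627′ N, 72° 29.5664′ W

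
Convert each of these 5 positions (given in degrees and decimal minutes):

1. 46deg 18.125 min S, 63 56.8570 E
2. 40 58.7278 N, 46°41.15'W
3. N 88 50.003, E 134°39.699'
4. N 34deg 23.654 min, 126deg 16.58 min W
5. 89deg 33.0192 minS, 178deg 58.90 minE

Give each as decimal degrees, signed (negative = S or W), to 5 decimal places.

Point 1:
  φ: 46 + 18.125/60 = 46.302083
  S → negative
  Lon: 63 + 56.857/60 = 63.947617
  E → positive
Point 2:
  Latitude: 40 + 58.7278/60 = 40.978797
  N → positive
  λ: 46 + 41.15/60 = 46.685833
  W ⇒ negate
Point 3:
  Lat: 88 + 50.003/60 = 88.833383
  N ⇒ keep positive
  Longitude: 39.699′ = 0.661650°; total 134.661650
  E ⇒ keep positive
Point 4:
  φ: 23.654′ = 0.394233°; total 34.394233
  N ⇒ keep positive
  Longitude: 16.58′ = 0.276333°; total 126.276333
  hemisphere W, so the sign is −
Point 5:
  Lat: 89 + 33.0192/60 = 89.550320
  S ⇒ negate
  Longitude: 58.9′ = 0.981667°; total 178.981667
  E ⇒ keep positive

1. -46.30208, 63.94762
2. 40.97880, -46.68583
3. 88.83338, 134.66165
4. 34.39423, -126.27633
5. -89.55032, 178.98167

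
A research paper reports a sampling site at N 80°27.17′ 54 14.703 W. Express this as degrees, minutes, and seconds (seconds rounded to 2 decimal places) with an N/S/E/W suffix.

80°27′10.20″ N, 54°14′42.18″ W

Lat: 27.17000′ → 27′ and 0.17000 × 60 = 10.2000″
Longitude: fractional minutes 0.70300 × 60 = 42.1800″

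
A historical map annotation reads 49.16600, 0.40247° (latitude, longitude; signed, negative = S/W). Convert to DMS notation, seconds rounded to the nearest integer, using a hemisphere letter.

Latitude: 0.166000 × 60 = 9.96000′ → 9′, remainder × 60 = 57.60″
Longitude: 0.402470 × 60 = 24.14820′ → 24′, remainder × 60 = 8.89″

49°09′58″ N, 0°24′9″ E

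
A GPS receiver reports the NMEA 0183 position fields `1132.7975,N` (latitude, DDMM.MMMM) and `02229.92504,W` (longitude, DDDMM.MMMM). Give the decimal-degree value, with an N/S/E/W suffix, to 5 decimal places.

11.54663° N, 22.49875° W

Lat: split at 2 digits → 11° and 32.7975′; 11 + 32.7975/60 = 11.546625
Lon: degrees = first 3 digits = 22, minutes = 29.92504; 22 + 29.92504/60 = 22.498751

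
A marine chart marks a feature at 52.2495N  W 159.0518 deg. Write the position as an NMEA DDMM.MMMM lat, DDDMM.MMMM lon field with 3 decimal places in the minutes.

φ: fractional part 0.249500 → 14.97000 minutes
Longitude: 159° + 0.051800 × 60 = 159° 3.10800′

5214.970,N / 15903.108,W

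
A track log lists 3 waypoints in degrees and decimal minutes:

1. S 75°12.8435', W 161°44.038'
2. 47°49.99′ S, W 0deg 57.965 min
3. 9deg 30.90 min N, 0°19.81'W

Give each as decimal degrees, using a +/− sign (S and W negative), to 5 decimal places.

1. -75.21406, -161.73397
2. -47.83317, -0.96608
3. 9.51500, -0.33017

Point 1:
  Latitude: 75 + 12.8435/60 = 75.214058
  S ⇒ negate
  Longitude: 44.038′ = 0.733967°; total 161.733967
  hemisphere W, so the sign is −
Point 2:
  Latitude: 47 + 49.99/60 = 47.833167
  S → negative
  λ: 0 + 57.965/60 = 0.966083
  W ⇒ negate
Point 3:
  Lat: 30.9′ = 0.515000°; total 9.515000
  N → positive
  Lon: 19.81′ = 0.330167°; total 0.330167
  W ⇒ negate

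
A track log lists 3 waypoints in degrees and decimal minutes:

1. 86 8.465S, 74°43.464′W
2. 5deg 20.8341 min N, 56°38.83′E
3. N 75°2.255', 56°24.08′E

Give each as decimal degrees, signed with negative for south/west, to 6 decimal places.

Point 1:
  Latitude: 86 + 8.465/60 = 86.1410833
  S → negative
  Longitude: 43.464′ = 0.724400°; total 74.7244000
  hemisphere W, so the sign is −
Point 2:
  φ: 20.8341′ = 0.347235°; total 5.3472350
  N ⇒ keep positive
  Lon: 56 + 38.83/60 = 56.6471667
  E ⇒ keep positive
Point 3:
  Latitude: 75 + 2.255/60 = 75.0375833
  N ⇒ keep positive
  λ: 24.08′ = 0.401333°; total 56.4013333
  E ⇒ keep positive

1. -86.141083, -74.724400
2. 5.347235, 56.647167
3. 75.037583, 56.401333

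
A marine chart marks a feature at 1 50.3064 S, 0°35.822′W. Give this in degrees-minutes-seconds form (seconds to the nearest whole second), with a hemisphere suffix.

Lat: 50.30640′ → 50′ and 0.30640 × 60 = 18.38″
Longitude: fractional minutes 0.82200 × 60 = 49.32″

1°50′18″ S, 0°35′49″ W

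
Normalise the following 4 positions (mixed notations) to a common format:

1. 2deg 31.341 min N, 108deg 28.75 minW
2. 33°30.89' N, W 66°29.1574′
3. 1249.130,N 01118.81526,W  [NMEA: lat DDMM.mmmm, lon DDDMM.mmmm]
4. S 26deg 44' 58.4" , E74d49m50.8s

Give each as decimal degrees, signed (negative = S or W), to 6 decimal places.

1. 2.522350, -108.479167
2. 33.514833, -66.485957
3. 12.818833, -11.313588
4. -26.749556, 74.830778

Point 1:
  φ: 31.341′ = 0.522350°; total 2.5223500
  N ⇒ keep positive
  Longitude: 28.75′ = 0.479167°; total 108.4791667
  hemisphere W, so the sign is −
Point 2:
  Latitude: 30.89′ = 0.514833°; total 33.5148333
  N → positive
  Longitude: 66 + 29.1574/60 = 66.4859567
  hemisphere W, so the sign is −
Point 3:
  Lat: degrees = first 2 digits = 12, minutes = 49.13; 12 + 49.13/60 = 12.8188333
  N ⇒ keep positive
  Lon: degrees = first 3 digits = 11, minutes = 18.81526; 11 + 18.81526/60 = 11.3135877
  hemisphere W, so the sign is −
Point 4:
  Latitude: 44′ + 58.4″ = 44.97333′; 26 + 44.97333/60 = 26.7495556
  S ⇒ negate
  Longitude: 74° + 49/60 + 50.8/3600 = 74 + 0.816667 + 0.014111 = 74.8307778
  E → positive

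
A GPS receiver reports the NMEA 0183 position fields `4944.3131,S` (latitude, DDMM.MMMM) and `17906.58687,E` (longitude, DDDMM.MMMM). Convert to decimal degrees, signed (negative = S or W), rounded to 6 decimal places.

-49.738552, 179.109781

Latitude: split at 2 digits → 49° and 44.3131′; 49 + 44.3131/60 = 49.7385517
hemisphere S, so the sign is −
Lon: split at 3 digits → 179° and 6.58687′; 179 + 6.58687/60 = 179.1097812
E → positive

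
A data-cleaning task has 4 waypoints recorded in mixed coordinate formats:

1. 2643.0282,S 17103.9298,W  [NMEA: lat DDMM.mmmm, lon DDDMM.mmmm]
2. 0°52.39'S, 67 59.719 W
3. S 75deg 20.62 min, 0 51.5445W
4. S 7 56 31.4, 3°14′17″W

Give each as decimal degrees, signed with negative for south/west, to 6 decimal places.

Point 1:
  φ: degrees = first 2 digits = 26, minutes = 43.0282; 26 + 43.0282/60 = 26.7171367
  hemisphere S, so the sign is −
  λ: split at 3 digits → 171° and 3.9298′; 171 + 3.9298/60 = 171.0654967
  hemisphere W, so the sign is −
Point 2:
  Latitude: 52.39′ = 0.873167°; total 0.8731667
  S → negative
  λ: 59.719′ = 0.995317°; total 67.9953167
  hemisphere W, so the sign is −
Point 3:
  Lat: 75 + 20.62/60 = 75.3436667
  S ⇒ negate
  Lon: 0 + 51.5445/60 = 0.8590750
  W → negative
Point 4:
  φ: 56′ + 31.4″ = 56.52333′; 7 + 56.52333/60 = 7.9420556
  hemisphere S, so the sign is −
  Longitude: 3 + 14/60 + 17/3600 = 3.2380556
  hemisphere W, so the sign is −

1. -26.717137, -171.065497
2. -0.873167, -67.995317
3. -75.343667, -0.859075
4. -7.942056, -3.238056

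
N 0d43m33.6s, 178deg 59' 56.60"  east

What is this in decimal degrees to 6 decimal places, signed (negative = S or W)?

0.726000, 178.999056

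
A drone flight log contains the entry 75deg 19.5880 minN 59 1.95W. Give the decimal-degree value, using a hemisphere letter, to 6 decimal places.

75.326467° N, 59.032500° W

Latitude: 75 + 19.588/60 = 75.3264667
Longitude: 1.95′ = 0.032500°; total 59.0325000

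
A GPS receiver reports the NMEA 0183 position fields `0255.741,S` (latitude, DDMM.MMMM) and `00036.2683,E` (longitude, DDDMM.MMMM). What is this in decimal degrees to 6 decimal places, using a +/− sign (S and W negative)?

-2.929017, 0.604472

φ: split at 2 digits → 02° and 55.741′; 2 + 55.741/60 = 2.9290167
S ⇒ negate
Lon: degrees = first 3 digits = 0, minutes = 36.2683; 0 + 36.2683/60 = 0.6044717
E ⇒ keep positive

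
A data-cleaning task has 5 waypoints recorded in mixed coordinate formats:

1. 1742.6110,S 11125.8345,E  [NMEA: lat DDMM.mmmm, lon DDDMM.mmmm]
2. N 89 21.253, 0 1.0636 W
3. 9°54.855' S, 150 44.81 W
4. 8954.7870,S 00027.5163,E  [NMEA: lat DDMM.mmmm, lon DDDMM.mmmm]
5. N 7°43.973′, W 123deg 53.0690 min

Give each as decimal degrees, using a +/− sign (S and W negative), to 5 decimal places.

1. -17.71018, 111.43058
2. 89.35422, -0.01773
3. -9.91425, -150.74683
4. -89.91312, 0.45861
5. 7.73288, -123.88448

Point 1:
  Latitude: degrees = first 2 digits = 17, minutes = 42.611; 17 + 42.611/60 = 17.710183
  hemisphere S, so the sign is −
  Longitude: split at 3 digits → 111° and 25.8345′; 111 + 25.8345/60 = 111.430575
  E → positive
Point 2:
  φ: 21.253′ = 0.354217°; total 89.354217
  N → positive
  λ: 0 + 1.0636/60 = 0.017727
  hemisphere W, so the sign is −
Point 3:
  φ: 54.855′ = 0.914250°; total 9.914250
  S ⇒ negate
  Lon: 150 + 44.81/60 = 150.746833
  hemisphere W, so the sign is −
Point 4:
  Lat: split at 2 digits → 89° and 54.787′; 89 + 54.787/60 = 89.913117
  hemisphere S, so the sign is −
  Lon: degrees = first 3 digits = 0, minutes = 27.5163; 0 + 27.5163/60 = 0.458605
  E → positive
Point 5:
  φ: 43.973′ = 0.732883°; total 7.732883
  N → positive
  Lon: 53.069′ = 0.884483°; total 123.884483
  W → negative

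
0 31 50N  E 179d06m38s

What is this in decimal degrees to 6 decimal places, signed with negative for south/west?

Lat: 0° + 31/60 + 50/3600 = 0 + 0.516667 + 0.013889 = 0.5305556
N ⇒ keep positive
Longitude: 179 + 6/60 + 38/3600 = 179.1105556
E ⇒ keep positive

0.530556, 179.110556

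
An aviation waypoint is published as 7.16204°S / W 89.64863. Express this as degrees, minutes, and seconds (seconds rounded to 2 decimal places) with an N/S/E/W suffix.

φ: 0.162040° → 9.72240′; 0.72240 × 60 = 43.3440″
Lon: whole degrees 89; 38.91780′ → 38′ and 55.0680″

7°09′43.34″ S, 89°38′55.07″ W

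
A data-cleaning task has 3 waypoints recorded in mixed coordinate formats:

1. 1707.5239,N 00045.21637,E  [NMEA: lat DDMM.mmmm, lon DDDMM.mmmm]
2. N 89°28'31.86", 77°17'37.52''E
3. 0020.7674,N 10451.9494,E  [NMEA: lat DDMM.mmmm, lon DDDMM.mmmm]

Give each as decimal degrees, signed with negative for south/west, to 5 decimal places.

Point 1:
  φ: split at 2 digits → 17° and 7.5239′; 17 + 7.5239/60 = 17.125398
  N → positive
  Lon: degrees = first 3 digits = 0, minutes = 45.21637; 0 + 45.21637/60 = 0.753606
  E ⇒ keep positive
Point 2:
  Lat: 89 + 28/60 + 31.86/3600 = 89.475517
  N ⇒ keep positive
  λ: 17′ + 37.52″ = 17.62533′; 77 + 17.62533/60 = 77.293756
  E → positive
Point 3:
  Lat: split at 2 digits → 00° and 20.7674′; 0 + 20.7674/60 = 0.346123
  N ⇒ keep positive
  Lon: degrees = first 3 digits = 104, minutes = 51.9494; 104 + 51.9494/60 = 104.865823
  E → positive

1. 17.12540, 0.75361
2. 89.47552, 77.29376
3. 0.34612, 104.86582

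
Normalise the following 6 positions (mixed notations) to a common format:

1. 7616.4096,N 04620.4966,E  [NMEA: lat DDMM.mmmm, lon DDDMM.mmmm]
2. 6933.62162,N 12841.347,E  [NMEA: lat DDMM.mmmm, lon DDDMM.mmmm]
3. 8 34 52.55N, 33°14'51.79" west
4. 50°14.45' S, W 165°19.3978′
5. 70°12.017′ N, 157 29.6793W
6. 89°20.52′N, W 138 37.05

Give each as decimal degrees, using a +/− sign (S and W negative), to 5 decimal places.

Point 1:
  Latitude: split at 2 digits → 76° and 16.4096′; 76 + 16.4096/60 = 76.273493
  N ⇒ keep positive
  Longitude: degrees = first 3 digits = 46, minutes = 20.4966; 46 + 20.4966/60 = 46.341610
  E ⇒ keep positive
Point 2:
  Lat: degrees = first 2 digits = 69, minutes = 33.62162; 69 + 33.62162/60 = 69.560360
  N ⇒ keep positive
  Longitude: split at 3 digits → 128° and 41.347′; 128 + 41.347/60 = 128.689117
  E → positive
Point 3:
  φ: 8° + 34/60 + 52.55/3600 = 8 + 0.566667 + 0.014597 = 8.581264
  N → positive
  Longitude: 33 + 14/60 + 51.79/3600 = 33.247719
  W → negative
Point 4:
  Latitude: 14.45′ = 0.240833°; total 50.240833
  hemisphere S, so the sign is −
  Longitude: 19.3978′ = 0.323297°; total 165.323297
  W → negative
Point 5:
  Latitude: 70 + 12.017/60 = 70.200283
  N ⇒ keep positive
  Lon: 29.6793′ = 0.494655°; total 157.494655
  hemisphere W, so the sign is −
Point 6:
  Latitude: 89 + 20.52/60 = 89.342000
  N → positive
  Longitude: 138 + 37.05/60 = 138.617500
  W ⇒ negate

1. 76.27349, 46.34161
2. 69.56036, 128.68912
3. 8.58126, -33.24772
4. -50.24083, -165.32330
5. 70.20028, -157.49466
6. 89.34200, -138.61750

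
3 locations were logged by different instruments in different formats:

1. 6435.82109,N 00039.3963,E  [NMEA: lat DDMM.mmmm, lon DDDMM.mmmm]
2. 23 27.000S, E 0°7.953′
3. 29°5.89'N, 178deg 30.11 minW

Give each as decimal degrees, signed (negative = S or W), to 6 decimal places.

Point 1:
  Lat: split at 2 digits → 64° and 35.82109′; 64 + 35.82109/60 = 64.5970182
  N ⇒ keep positive
  Lon: degrees = first 3 digits = 0, minutes = 39.3963; 0 + 39.3963/60 = 0.6566050
  E → positive
Point 2:
  φ: 27′ = 0.450000°; total 23.4500000
  S → negative
  Lon: 0 + 7.953/60 = 0.1325500
  E ⇒ keep positive
Point 3:
  φ: 29 + 5.89/60 = 29.0981667
  N ⇒ keep positive
  Longitude: 178 + 30.11/60 = 178.5018333
  hemisphere W, so the sign is −

1. 64.597018, 0.656605
2. -23.450000, 0.132550
3. 29.098167, -178.501833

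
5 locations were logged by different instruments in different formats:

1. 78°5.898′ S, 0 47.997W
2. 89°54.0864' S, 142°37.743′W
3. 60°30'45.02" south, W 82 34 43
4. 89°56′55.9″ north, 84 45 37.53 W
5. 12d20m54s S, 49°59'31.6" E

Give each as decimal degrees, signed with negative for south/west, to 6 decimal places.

1. -78.098300, -0.799950
2. -89.901440, -142.629050
3. -60.512506, -82.578611
4. 89.948861, -84.760425
5. -12.348333, 49.992111

Point 1:
  φ: 78 + 5.898/60 = 78.0983000
  S ⇒ negate
  Lon: 0 + 47.997/60 = 0.7999500
  W ⇒ negate
Point 2:
  Latitude: 89 + 54.0864/60 = 89.9014400
  hemisphere S, so the sign is −
  Lon: 37.743′ = 0.629050°; total 142.6290500
  hemisphere W, so the sign is −
Point 3:
  Latitude: 60° + 30/60 + 45.02/3600 = 60 + 0.500000 + 0.012506 = 60.5125056
  S ⇒ negate
  Longitude: 82° + 34/60 + 43/3600 = 82 + 0.566667 + 0.011944 = 82.5786111
  W ⇒ negate
Point 4:
  Lat: 56′ + 55.9″ = 56.93167′; 89 + 56.93167/60 = 89.9488611
  N → positive
  λ: 84° + 45/60 + 37.53/3600 = 84 + 0.750000 + 0.010425 = 84.7604250
  W ⇒ negate
Point 5:
  Lat: 12° + 20/60 + 54/3600 = 12 + 0.333333 + 0.015000 = 12.3483333
  S → negative
  λ: 49° + 59/60 + 31.6/3600 = 49 + 0.983333 + 0.008778 = 49.9921111
  E ⇒ keep positive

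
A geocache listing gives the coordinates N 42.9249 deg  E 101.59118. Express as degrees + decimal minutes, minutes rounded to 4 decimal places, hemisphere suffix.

42° 55.4940′ N, 101° 35.4708′ E

Lat: minutes = (42.924900 − 42) × 60 = 55.494000
Longitude: minutes = (101.591180 − 101) × 60 = 35.470800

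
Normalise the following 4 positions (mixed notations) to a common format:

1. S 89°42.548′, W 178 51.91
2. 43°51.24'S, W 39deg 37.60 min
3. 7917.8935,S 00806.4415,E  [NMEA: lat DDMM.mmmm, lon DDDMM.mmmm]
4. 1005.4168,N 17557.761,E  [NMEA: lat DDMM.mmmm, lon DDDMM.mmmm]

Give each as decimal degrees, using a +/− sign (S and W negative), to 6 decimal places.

Point 1:
  φ: 89 + 42.548/60 = 89.7091333
  S → negative
  λ: 51.91′ = 0.865167°; total 178.8651667
  hemisphere W, so the sign is −
Point 2:
  Lat: 51.24′ = 0.854000°; total 43.8540000
  hemisphere S, so the sign is −
  λ: 37.6′ = 0.626667°; total 39.6266667
  hemisphere W, so the sign is −
Point 3:
  φ: degrees = first 2 digits = 79, minutes = 17.8935; 79 + 17.8935/60 = 79.2982250
  hemisphere S, so the sign is −
  Lon: degrees = first 3 digits = 8, minutes = 6.4415; 8 + 6.4415/60 = 8.1073583
  E ⇒ keep positive
Point 4:
  φ: split at 2 digits → 10° and 5.4168′; 10 + 5.4168/60 = 10.0902800
  N ⇒ keep positive
  λ: split at 3 digits → 175° and 57.761′; 175 + 57.761/60 = 175.9626833
  E → positive

1. -89.709133, -178.865167
2. -43.854000, -39.626667
3. -79.298225, 8.107358
4. 10.090280, 175.962683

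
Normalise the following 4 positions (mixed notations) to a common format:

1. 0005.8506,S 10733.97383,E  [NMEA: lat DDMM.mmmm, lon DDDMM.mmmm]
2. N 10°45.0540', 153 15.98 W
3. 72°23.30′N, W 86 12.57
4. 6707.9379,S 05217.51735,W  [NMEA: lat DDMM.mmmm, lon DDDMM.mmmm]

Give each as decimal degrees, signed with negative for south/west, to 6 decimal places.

1. -0.097510, 107.566231
2. 10.750900, -153.266333
3. 72.388333, -86.209500
4. -67.132298, -52.291956

Point 1:
  Lat: split at 2 digits → 00° and 5.8506′; 0 + 5.8506/60 = 0.0975100
  hemisphere S, so the sign is −
  Lon: degrees = first 3 digits = 107, minutes = 33.97383; 107 + 33.97383/60 = 107.5662305
  E ⇒ keep positive
Point 2:
  Latitude: 10 + 45.054/60 = 10.7509000
  N → positive
  Lon: 15.98′ = 0.266333°; total 153.2663333
  hemisphere W, so the sign is −
Point 3:
  φ: 23.3′ = 0.388333°; total 72.3883333
  N ⇒ keep positive
  Lon: 86 + 12.57/60 = 86.2095000
  hemisphere W, so the sign is −
Point 4:
  Latitude: degrees = first 2 digits = 67, minutes = 7.9379; 67 + 7.9379/60 = 67.1322983
  S → negative
  Longitude: split at 3 digits → 052° and 17.51735′; 52 + 17.51735/60 = 52.2919558
  W ⇒ negate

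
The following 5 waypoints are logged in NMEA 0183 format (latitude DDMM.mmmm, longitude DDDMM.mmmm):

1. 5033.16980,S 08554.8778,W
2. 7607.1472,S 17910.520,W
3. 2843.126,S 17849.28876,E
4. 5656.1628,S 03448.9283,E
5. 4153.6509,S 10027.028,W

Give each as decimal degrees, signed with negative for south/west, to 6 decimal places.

1. -50.552830, -85.914630
2. -76.119120, -179.175333
3. -28.718767, 178.821479
4. -56.936047, 34.815472
5. -41.894182, -100.450467

Point 1:
  Lat: split at 2 digits → 50° and 33.1698′; 50 + 33.1698/60 = 50.5528300
  S ⇒ negate
  Lon: degrees = first 3 digits = 85, minutes = 54.8778; 85 + 54.8778/60 = 85.9146300
  W ⇒ negate
Point 2:
  Latitude: split at 2 digits → 76° and 7.1472′; 76 + 7.1472/60 = 76.1191200
  S → negative
  Lon: split at 3 digits → 179° and 10.52′; 179 + 10.52/60 = 179.1753333
  W → negative
Point 3:
  Lat: split at 2 digits → 28° and 43.126′; 28 + 43.126/60 = 28.7187667
  S ⇒ negate
  λ: split at 3 digits → 178° and 49.28876′; 178 + 49.28876/60 = 178.8214793
  E → positive
Point 4:
  Lat: split at 2 digits → 56° and 56.1628′; 56 + 56.1628/60 = 56.9360467
  hemisphere S, so the sign is −
  Longitude: degrees = first 3 digits = 34, minutes = 48.9283; 34 + 48.9283/60 = 34.8154717
  E → positive
Point 5:
  Latitude: split at 2 digits → 41° and 53.6509′; 41 + 53.6509/60 = 41.8941817
  hemisphere S, so the sign is −
  Lon: split at 3 digits → 100° and 27.028′; 100 + 27.028/60 = 100.4504667
  W ⇒ negate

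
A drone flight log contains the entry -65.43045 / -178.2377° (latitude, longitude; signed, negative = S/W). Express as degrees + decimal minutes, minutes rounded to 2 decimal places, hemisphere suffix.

Latitude is negative → S; |value| = 65.430450
Lat: fractional part 0.430450 → 25.8270 minutes
Longitude is negative → W; |value| = 178.237700
Lon: minutes = (178.237700 − 178) × 60 = 14.2620

65° 25.83′ S, 178° 14.26′ W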